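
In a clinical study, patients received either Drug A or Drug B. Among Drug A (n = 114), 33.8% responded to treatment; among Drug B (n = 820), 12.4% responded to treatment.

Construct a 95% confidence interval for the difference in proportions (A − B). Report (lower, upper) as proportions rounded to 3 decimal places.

SE₁ = √(p̂₁(1−p̂₁)/n₁) = √(0.3380·0.6620/114) = 0.04430; SE₂ = √(0.1240·0.8760/820) = 0.01151.
Independent samples: SE of the difference = √(SE₁² + SE₂²) = √(0.00196249 + 0.0001324801) = 0.04577.
z* for 95% confidence is 1.960, so the margin of error is 1.960 × 0.04577 = 0.08971.
Point estimate p̂₁ − p̂₂ = 0.3380 − 0.1240 = 0.2140.
0.2140 ± 0.08971 → (0.124, 0.304).

(0.124, 0.304)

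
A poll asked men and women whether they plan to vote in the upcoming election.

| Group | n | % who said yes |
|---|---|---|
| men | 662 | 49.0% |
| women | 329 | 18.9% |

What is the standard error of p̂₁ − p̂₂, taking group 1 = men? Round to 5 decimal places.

SE₁ = √(p̂₁(1−p̂₁)/n₁) = √(0.4900·0.5100/662) = 0.01943; SE₂ = √(0.1890·0.8110/329) = 0.02158.
Independent samples: SE of the difference = √(SE₁² + SE₂²) = √(0.0003775249 + 0.0004656964) = 0.02904.

0.02904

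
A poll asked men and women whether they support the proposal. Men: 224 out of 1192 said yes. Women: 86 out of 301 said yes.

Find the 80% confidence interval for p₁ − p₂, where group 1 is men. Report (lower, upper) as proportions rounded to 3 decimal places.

Sample proportions: 224/1192 = 0.1879, 86/301 = 0.2857.
Each SE is √(p̂(1−p̂)/n): √(0.1879·0.8121/1192) = 0.01131 and √(0.2857·0.7143/301) = 0.02604.
SE(p̂₁ − p̂₂) = √(SE₁² + SE₂²) = √(0.0001279161 + 0.0006780816) = 0.02839, since the two samples are independent.
At 80% confidence z* = 1.282; margin = 1.282 × 0.02839 = 0.03640.
The difference is 0.1879 − 0.2857 = -0.0978, so the interval is -0.0978 ± 0.03640 = (-0.134, -0.061).

(-0.134, -0.061)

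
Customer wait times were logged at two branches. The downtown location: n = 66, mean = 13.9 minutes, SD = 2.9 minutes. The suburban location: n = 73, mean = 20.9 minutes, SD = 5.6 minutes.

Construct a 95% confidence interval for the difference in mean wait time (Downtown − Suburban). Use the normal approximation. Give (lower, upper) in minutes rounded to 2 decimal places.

(-8.46, -5.54)

Standard errors of each mean: 2.9/√66 = 0.3570 and 5.6/√73 = 0.6554.
SE(x̄₁ − x̄₂) = √(0.3570² + 0.6554²) = 0.7463 for independent samples with unequal variances.
With z* = 1.960, the margin is 1.960 × 0.7463 = 1.4627.
x̄₁ − x̄₂ = 13.9 − 20.9 = -7.0000; the interval is -7.0000 ± 1.4627 = (-8.46, -5.54).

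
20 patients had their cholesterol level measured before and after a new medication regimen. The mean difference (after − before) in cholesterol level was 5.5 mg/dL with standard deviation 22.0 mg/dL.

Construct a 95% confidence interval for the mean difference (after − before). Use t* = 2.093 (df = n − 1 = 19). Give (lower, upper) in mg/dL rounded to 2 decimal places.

(-4.80, 15.80)

Paired design: SE = s_d/√n = 22.0/√20 = 4.9193.
t* = 2.093; margin of error = 2.093 × 4.9193 = 10.2961.
5.5 ± 10.2961 → (-4.80, 15.80).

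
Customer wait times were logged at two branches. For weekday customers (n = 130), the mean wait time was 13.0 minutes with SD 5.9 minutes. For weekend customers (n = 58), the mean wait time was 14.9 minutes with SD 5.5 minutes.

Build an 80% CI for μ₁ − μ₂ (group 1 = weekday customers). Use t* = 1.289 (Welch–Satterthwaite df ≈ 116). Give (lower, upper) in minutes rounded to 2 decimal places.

Per-group SEs: s₁/√n₁ = 5.9/√130 = 0.5175, s₂/√n₂ = 5.5/√58 = 0.7222.
Unpooled SE of the difference: √(0.26780625 + 0.52157284) = 0.8885.
Margin of error = t* · SE = 1.289 × 0.8885 = 1.1453.
x̄₁ − x̄₂ = 13.0 − 14.9 = -1.9000.
CI: -1.9000 ± 1.1453 = (-3.05, -0.75).

(-3.05, -0.75)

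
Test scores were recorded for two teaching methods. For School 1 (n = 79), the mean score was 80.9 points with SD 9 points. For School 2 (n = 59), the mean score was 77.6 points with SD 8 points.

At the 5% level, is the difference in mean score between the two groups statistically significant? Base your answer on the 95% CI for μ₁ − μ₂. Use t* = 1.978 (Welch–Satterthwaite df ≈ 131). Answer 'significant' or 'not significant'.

significant

SE₁ = s₁/√n₁ = 9/√79 = 1.0126; SE₂ = 8/√59 = 1.0415.
Independent samples, unequal variances: SE_diff = √(SE₁² + SE₂²) = √(1.02535876 + 1.08472225) = 1.4526.
t* = 1.978, so margin of error = 1.978 × 1.4526 = 2.8732.
Difference in means = 80.9 − 77.6 = 3.3000.
3.3000 ± 2.8732 → (0.4268, 6.1732).
The interval (0.4268, 6.1732) does not contain 0, so the difference is significant.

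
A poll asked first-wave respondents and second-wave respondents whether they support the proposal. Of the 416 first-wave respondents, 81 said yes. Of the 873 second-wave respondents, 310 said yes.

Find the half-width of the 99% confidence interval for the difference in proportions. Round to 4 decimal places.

0.0651

First, p̂₁ = 81/416 = 0.1947; p̂₂ = 310/873 = 0.3551.
The two standard errors are √(0.1947×0.8053/416) = 0.01941 and √(0.3551×0.6449/873) = 0.01620.
Because the samples are independent, SE_diff = √(0.01941² + 0.01620²) = 0.02528.
Using z* = 2.576 for 99%, ME = 2.576 × 0.02528 = 0.06512.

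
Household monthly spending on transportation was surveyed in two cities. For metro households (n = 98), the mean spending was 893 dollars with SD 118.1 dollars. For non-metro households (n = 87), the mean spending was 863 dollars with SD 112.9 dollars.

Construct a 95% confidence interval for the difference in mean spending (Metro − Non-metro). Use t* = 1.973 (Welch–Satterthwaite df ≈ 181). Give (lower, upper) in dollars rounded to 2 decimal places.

(-3.53, 63.53)

SE₁ = s₁/√n₁ = 118.1/√98 = 11.9299; SE₂ = 112.9/√87 = 12.1042.
Independent samples, unequal variances: SE_diff = √(SE₁² + SE₂²) = √(142.32251401 + 146.51165764) = 16.9951.
t* = 1.973, so margin of error = 1.973 × 16.9951 = 33.5313.
Difference in means = 893 − 863 = 30.0000.
30.0000 ± 33.5313 → (-3.53, 63.53).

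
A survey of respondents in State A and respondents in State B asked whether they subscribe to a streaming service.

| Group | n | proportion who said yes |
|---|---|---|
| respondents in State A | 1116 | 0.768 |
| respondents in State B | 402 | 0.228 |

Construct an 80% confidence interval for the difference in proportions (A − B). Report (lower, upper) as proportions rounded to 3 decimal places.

(0.509, 0.571)

Each SE is √(p̂(1−p̂)/n): √(0.7680·0.2320/1116) = 0.01264 and √(0.2280·0.7720/402) = 0.02092.
SE(p̂₁ − p̂₂) = √(SE₁² + SE₂²) = √(0.0001597696 + 0.0004376464) = 0.02444, since the two samples are independent.
At 80% confidence z* = 1.282; margin = 1.282 × 0.02444 = 0.03133.
The difference is 0.7680 − 0.2280 = 0.5400, so the interval is 0.5400 ± 0.03133 = (0.509, 0.571).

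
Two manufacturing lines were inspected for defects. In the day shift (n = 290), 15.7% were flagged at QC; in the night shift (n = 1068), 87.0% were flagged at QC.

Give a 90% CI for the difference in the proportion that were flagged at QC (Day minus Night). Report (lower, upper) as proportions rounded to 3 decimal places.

(-0.752, -0.674)

SE₁ = √(p̂₁(1−p̂₁)/n₁) = √(0.1570·0.8430/290) = 0.02136; SE₂ = √(0.8700·0.1300/1068) = 0.01029.
Independent samples: SE of the difference = √(SE₁² + SE₂²) = √(0.0004562496 + 0.0001058841) = 0.02371.
z* for 90% confidence is 1.645, so the margin of error is 1.645 × 0.02371 = 0.03900.
Point estimate p̂₁ − p̂₂ = 0.1570 − 0.8700 = -0.7130.
-0.7130 ± 0.03900 → (-0.752, -0.674).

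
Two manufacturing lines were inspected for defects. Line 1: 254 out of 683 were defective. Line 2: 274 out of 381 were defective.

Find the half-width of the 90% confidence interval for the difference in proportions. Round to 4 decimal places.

Sample proportions: 254/683 = 0.3719, 274/381 = 0.7192.
Each SE is √(p̂(1−p̂)/n): √(0.3719·0.6281/683) = 0.01849 and √(0.7192·0.2808/381) = 0.02302.
SE(p̂₁ − p̂₂) = √(SE₁² + SE₂²) = √(0.0003418801 + 0.0005299204) = 0.02953, since the two samples are independent.
At 90% confidence z* = 1.645; margin = 1.645 × 0.02953 = 0.04858.

0.0486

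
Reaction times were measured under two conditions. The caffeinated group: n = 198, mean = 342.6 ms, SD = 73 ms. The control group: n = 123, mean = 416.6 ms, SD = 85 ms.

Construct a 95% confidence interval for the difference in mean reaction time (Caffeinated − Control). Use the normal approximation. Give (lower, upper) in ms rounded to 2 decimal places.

Standard errors of each mean: 73/√198 = 5.1879 and 85/√123 = 7.6642.
SE(x̄₁ − x̄₂) = √(5.1879² + 7.6642²) = 9.2550 for independent samples with unequal variances.
With z* = 1.960, the margin is 1.960 × 9.2550 = 18.1398.
x̄₁ − x̄₂ = 342.6 − 416.6 = -74.0000; the interval is -74.0000 ± 18.1398 = (-92.14, -55.86).

(-92.14, -55.86)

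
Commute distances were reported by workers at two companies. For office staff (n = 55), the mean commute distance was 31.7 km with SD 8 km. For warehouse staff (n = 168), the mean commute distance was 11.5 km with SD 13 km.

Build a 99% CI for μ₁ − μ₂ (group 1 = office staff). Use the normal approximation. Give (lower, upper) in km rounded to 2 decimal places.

Per-group SEs: s₁/√n₁ = 8/√55 = 1.0787, s₂/√n₂ = 13/√168 = 1.0030.
Unpooled SE of the difference: √(1.16359369 + 1.006009) = 1.4730.
Margin of error = z* · SE = 2.576 × 1.4730 = 3.7944.
x̄₁ − x̄₂ = 31.7 − 11.5 = 20.2000.
CI: 20.2000 ± 3.7944 = (16.41, 23.99).

(16.41, 23.99)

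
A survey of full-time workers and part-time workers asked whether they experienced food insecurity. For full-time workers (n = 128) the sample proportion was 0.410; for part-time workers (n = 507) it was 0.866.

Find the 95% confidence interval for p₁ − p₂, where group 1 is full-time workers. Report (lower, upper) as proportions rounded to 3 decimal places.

Each SE is √(p̂(1−p̂)/n): √(0.4100·0.5900/128) = 0.04347 and √(0.8660·0.1340/507) = 0.01513.
SE(p̂₁ − p̂₂) = √(SE₁² + SE₂²) = √(0.0018896409 + 0.0002289169) = 0.04603, since the two samples are independent.
At 95% confidence z* = 1.960; margin = 1.960 × 0.04603 = 0.09022.
The difference is 0.4100 − 0.8660 = -0.4560, so the interval is -0.4560 ± 0.09022 = (-0.546, -0.366).

(-0.546, -0.366)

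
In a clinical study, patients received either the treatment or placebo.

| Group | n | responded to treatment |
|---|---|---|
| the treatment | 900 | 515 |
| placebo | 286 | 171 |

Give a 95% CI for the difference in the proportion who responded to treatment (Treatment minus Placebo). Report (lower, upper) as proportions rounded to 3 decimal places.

First, p̂₁ = 515/900 = 0.5722; p̂₂ = 171/286 = 0.5979.
The two standard errors are √(0.5722×0.4278/900) = 0.01649 and √(0.5979×0.4021/286) = 0.02899.
Because the samples are independent, SE_diff = √(0.01649² + 0.02899²) = 0.03335.
Using z* = 1.960 for 95%, ME = 1.960 × 0.03335 = 0.06537.
p̂₁ − p̂₂ = -0.0257; interval -0.0257 ± 0.06537 gives (-0.091, 0.040).

(-0.091, 0.040)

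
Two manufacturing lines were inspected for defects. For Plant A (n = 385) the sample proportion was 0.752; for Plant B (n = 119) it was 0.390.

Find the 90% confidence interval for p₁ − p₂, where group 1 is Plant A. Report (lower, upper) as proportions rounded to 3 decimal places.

SE₁ = √(p̂₁(1−p̂₁)/n₁) = √(0.7520·0.2480/385) = 0.02201; SE₂ = √(0.3900·0.6100/119) = 0.04471.
Independent samples: SE of the difference = √(SE₁² + SE₂²) = √(0.0004844401 + 0.0019989841) = 0.04983.
z* for 90% confidence is 1.645, so the margin of error is 1.645 × 0.04983 = 0.08197.
Point estimate p̂₁ − p̂₂ = 0.7520 − 0.3900 = 0.3620.
0.3620 ± 0.08197 → (0.280, 0.444).

(0.280, 0.444)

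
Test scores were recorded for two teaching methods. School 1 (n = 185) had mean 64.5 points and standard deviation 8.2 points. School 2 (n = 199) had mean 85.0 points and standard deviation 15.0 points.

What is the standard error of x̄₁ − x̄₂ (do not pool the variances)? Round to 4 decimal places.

1.2223

SE₁ = s₁/√n₁ = 8.2/√185 = 0.6029; SE₂ = 15.0/√199 = 1.0633.
Independent samples, unequal variances: SE_diff = √(SE₁² + SE₂²) = √(0.36348841 + 1.13060689) = 1.2223.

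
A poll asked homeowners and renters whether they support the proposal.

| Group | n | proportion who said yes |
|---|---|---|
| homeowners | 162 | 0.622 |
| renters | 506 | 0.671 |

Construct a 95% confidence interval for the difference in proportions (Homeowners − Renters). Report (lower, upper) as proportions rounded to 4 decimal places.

(-0.1342, 0.0362)

The two standard errors are √(0.6220×0.3780/162) = 0.03810 and √(0.6710×0.3290/506) = 0.02089.
Because the samples are independent, SE_diff = √(0.03810² + 0.02089²) = 0.04345.
Using z* = 1.960 for 95%, ME = 1.960 × 0.04345 = 0.08516.
p̂₁ − p̂₂ = -0.0490; interval -0.0490 ± 0.08516 gives (-0.1342, 0.0362).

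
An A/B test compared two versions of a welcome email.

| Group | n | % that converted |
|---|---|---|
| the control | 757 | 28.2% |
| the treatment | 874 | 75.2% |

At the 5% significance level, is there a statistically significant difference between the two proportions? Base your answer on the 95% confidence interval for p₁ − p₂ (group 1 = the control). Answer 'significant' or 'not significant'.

The two standard errors are √(0.2820×0.7180/757) = 0.01635 and √(0.7520×0.2480/874) = 0.01461.
Because the samples are independent, SE_diff = √(0.01635² + 0.01461²) = 0.02193.
Using z* = 1.960 for 95%, ME = 1.960 × 0.02193 = 0.04298.
p̂₁ − p̂₂ = -0.4700; interval -0.4700 ± 0.04298 gives (-0.51298, -0.42702).
The interval (-0.51298, -0.42702) does not contain 0, so the difference is significant.

significant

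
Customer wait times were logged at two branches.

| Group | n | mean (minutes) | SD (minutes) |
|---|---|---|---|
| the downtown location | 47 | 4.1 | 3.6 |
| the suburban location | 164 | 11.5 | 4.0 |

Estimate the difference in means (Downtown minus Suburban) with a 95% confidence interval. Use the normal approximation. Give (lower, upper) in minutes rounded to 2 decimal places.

Per-group SEs: s₁/√n₁ = 3.6/√47 = 0.5251, s₂/√n₂ = 4.0/√164 = 0.3123.
Unpooled SE of the difference: √(0.27573001 + 0.09753129) = 0.6110.
Margin of error = z* · SE = 1.960 × 0.6110 = 1.1976.
x̄₁ − x̄₂ = 4.1 − 11.5 = -7.4000.
CI: -7.4000 ± 1.1976 = (-8.60, -6.20).

(-8.60, -6.20)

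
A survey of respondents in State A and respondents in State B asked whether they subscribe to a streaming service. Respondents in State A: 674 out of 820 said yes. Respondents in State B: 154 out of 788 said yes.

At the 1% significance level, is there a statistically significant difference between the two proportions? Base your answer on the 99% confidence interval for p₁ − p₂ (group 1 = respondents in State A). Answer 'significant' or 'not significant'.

significant

p̂₁ = 674/820 = 0.8220 and p̂₂ = 154/788 = 0.1954.
SE₁ = √(p̂₁(1−p̂₁)/n₁) = √(0.8220·0.1780/820) = 0.01336; SE₂ = √(0.1954·0.8046/788) = 0.01413.
Independent samples: SE of the difference = √(SE₁² + SE₂²) = √(0.0001784896 + 0.0001996569) = 0.01945.
z* for 99% confidence is 2.576, so the margin of error is 2.576 × 0.01945 = 0.05010.
Point estimate p̂₁ − p̂₂ = 0.8220 − 0.1954 = 0.6266.
0.6266 ± 0.05010 → (0.57650, 0.67670).
The interval (0.57650, 0.67670) does not contain 0, so the difference is significant.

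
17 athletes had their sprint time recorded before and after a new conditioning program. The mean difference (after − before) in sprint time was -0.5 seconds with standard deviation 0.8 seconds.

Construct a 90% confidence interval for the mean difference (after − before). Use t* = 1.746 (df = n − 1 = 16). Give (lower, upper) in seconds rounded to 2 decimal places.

(-0.84, -0.16)

This is a matched-pairs design, so SE = s_d/√n = 0.8/√17 = 0.1940.
Margin = 1.746 × 0.1940 = 0.3387; the interval is -0.5 ± 0.3387 = (-0.84, -0.16).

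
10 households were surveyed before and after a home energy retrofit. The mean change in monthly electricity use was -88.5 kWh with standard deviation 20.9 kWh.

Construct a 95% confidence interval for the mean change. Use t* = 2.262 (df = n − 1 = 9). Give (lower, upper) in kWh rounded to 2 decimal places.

Paired design: SE = s_d/√n = 20.9/√10 = 6.6092.
t* = 2.262; margin of error = 2.262 × 6.6092 = 14.9500.
-88.5 ± 14.9500 → (-103.45, -73.55).

(-103.45, -73.55)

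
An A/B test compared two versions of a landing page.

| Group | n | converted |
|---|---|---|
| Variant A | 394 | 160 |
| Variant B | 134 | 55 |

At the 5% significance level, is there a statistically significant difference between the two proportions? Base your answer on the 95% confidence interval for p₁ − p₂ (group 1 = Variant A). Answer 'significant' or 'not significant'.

not significant

p̂₁ = 160/394 = 0.4061 and p̂₂ = 55/134 = 0.4104.
SE₁ = √(p̂₁(1−p̂₁)/n₁) = √(0.4061·0.5939/394) = 0.02474; SE₂ = √(0.4104·0.5896/134) = 0.04249.
Independent samples: SE of the difference = √(SE₁² + SE₂²) = √(0.0006120676 + 0.0018054001) = 0.04917.
z* for 95% confidence is 1.960, so the margin of error is 1.960 × 0.04917 = 0.09637.
Point estimate p̂₁ − p̂₂ = 0.4061 − 0.4104 = -0.0043.
-0.0043 ± 0.09637 → (-0.10067, 0.09207).
The interval (-0.10067, 0.09207) contains 0, so the difference is not significant.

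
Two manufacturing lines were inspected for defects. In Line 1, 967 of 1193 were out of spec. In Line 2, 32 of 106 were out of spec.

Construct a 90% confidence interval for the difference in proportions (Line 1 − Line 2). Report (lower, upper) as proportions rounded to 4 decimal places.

Sample proportions: 967/1193 = 0.8106, 32/106 = 0.3019.
Each SE is √(p̂(1−p̂)/n): √(0.8106·0.1894/1193) = 0.01134 and √(0.3019·0.6981/106) = 0.04459.
SE(p̂₁ − p̂₂) = √(SE₁² + SE₂²) = √(0.0001285956 + 0.0019882681) = 0.04601, since the two samples are independent.
At 90% confidence z* = 1.645; margin = 1.645 × 0.04601 = 0.07569.
The difference is 0.8106 − 0.3019 = 0.5087, so the interval is 0.5087 ± 0.07569 = (0.4330, 0.5844).

(0.4330, 0.5844)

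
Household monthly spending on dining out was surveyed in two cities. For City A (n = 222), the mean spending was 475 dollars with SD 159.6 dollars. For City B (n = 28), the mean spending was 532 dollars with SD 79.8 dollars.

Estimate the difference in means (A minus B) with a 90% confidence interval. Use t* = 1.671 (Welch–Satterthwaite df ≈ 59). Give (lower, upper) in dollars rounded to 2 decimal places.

(-87.91, -26.09)

SE₁ = s₁/√n₁ = 159.6/√222 = 10.7117; SE₂ = 79.8/√28 = 15.0808.
Independent samples, unequal variances: SE_diff = √(SE₁² + SE₂²) = √(114.74051689 + 227.43052864) = 18.4979.
t* = 1.671, so margin of error = 1.671 × 18.4979 = 30.9100.
Difference in means = 475 − 532 = -57.0000.
-57.0000 ± 30.9100 → (-87.91, -26.09).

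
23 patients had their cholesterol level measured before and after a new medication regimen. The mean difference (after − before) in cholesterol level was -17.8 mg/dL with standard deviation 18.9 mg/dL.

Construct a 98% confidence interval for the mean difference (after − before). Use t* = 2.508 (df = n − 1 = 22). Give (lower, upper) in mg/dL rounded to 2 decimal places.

Paired design: SE = s_d/√n = 18.9/√23 = 3.9409.
t* = 2.508; margin of error = 2.508 × 3.9409 = 9.8838.
-17.8 ± 9.8838 → (-27.68, -7.92).

(-27.68, -7.92)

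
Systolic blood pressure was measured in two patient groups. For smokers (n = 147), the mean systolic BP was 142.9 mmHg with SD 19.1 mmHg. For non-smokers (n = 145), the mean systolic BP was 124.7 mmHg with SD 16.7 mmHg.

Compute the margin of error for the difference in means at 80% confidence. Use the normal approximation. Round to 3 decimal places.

2.691

Per-group SEs: s₁/√n₁ = 19.1/√147 = 1.5753, s₂/√n₂ = 16.7/√145 = 1.3869.
Unpooled SE of the difference: √(2.48157009 + 1.92349161) = 2.0988.
Margin of error = z* · SE = 1.282 × 2.0988 = 2.6907.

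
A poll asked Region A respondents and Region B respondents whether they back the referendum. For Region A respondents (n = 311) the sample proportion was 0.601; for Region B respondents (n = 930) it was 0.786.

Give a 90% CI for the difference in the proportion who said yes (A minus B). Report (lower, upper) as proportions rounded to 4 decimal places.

The two standard errors are √(0.6010×0.3990/311) = 0.02777 and √(0.7860×0.2140/930) = 0.01345.
Because the samples are independent, SE_diff = √(0.02777² + 0.01345²) = 0.03086.
Using z* = 1.645 for 90%, ME = 1.645 × 0.03086 = 0.05076.
p̂₁ − p̂₂ = -0.1850; interval -0.1850 ± 0.05076 gives (-0.2358, -0.1342).

(-0.2358, -0.1342)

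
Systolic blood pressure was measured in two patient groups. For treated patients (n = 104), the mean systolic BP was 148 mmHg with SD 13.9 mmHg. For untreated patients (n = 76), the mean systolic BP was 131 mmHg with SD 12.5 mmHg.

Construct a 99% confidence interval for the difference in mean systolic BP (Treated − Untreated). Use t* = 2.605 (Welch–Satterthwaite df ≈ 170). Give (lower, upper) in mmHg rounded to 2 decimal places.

Standard errors of each mean: 13.9/√104 = 1.3630 and 12.5/√76 = 1.4338.
SE(x̄₁ − x̄₂) = √(1.3630² + 1.4338²) = 1.9783 for independent samples with unequal variances.
With t* = 2.605, the margin is 2.605 × 1.9783 = 5.1535.
x̄₁ − x̄₂ = 148 − 131 = 17.0000; the interval is 17.0000 ± 5.1535 = (11.85, 22.15).

(11.85, 22.15)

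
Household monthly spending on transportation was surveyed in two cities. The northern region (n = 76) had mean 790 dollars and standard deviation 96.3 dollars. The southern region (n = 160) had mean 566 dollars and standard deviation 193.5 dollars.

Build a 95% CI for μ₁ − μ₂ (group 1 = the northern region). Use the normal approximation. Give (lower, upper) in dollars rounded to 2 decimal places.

Standard errors of each mean: 96.3/√76 = 11.0464 and 193.5/√160 = 15.2975.
SE(x̄₁ − x̄₂) = √(11.0464² + 15.2975²) = 18.8689 for independent samples with unequal variances.
With z* = 1.960, the margin is 1.960 × 18.8689 = 36.9830.
x̄₁ − x̄₂ = 790 − 566 = 224.0000; the interval is 224.0000 ± 36.9830 = (187.02, 260.98).

(187.02, 260.98)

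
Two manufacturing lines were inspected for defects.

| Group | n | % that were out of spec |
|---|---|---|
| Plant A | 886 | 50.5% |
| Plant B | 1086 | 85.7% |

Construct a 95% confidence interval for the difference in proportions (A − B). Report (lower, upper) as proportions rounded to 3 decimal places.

Each SE is √(p̂(1−p̂)/n): √(0.5050·0.4950/886) = 0.01680 and √(0.8570·0.1430/1086) = 0.01062.
SE(p̂₁ − p̂₂) = √(SE₁² + SE₂²) = √(0.00028224 + 0.0001127844) = 0.01988, since the two samples are independent.
At 95% confidence z* = 1.960; margin = 1.960 × 0.01988 = 0.03896.
The difference is 0.5050 − 0.8570 = -0.3520, so the interval is -0.3520 ± 0.03896 = (-0.391, -0.313).

(-0.391, -0.313)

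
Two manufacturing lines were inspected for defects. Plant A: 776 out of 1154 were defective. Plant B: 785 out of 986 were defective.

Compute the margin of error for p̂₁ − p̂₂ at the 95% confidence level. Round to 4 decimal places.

Sample proportions: 776/1154 = 0.6724, 785/986 = 0.7961.
Each SE is √(p̂(1−p̂)/n): √(0.6724·0.3276/1154) = 0.01382 and √(0.7961·0.2039/986) = 0.01283.
SE(p̂₁ − p̂₂) = √(SE₁² + SE₂²) = √(0.0001909924 + 0.0001646089) = 0.01886, since the two samples are independent.
At 95% confidence z* = 1.960; margin = 1.960 × 0.01886 = 0.03697.

0.0370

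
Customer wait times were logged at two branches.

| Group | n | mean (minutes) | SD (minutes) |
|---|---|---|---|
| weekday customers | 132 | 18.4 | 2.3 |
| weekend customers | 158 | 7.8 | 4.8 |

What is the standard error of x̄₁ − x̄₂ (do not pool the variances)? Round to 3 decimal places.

0.431

SE₁ = s₁/√n₁ = 2.3/√132 = 0.2002; SE₂ = 4.8/√158 = 0.3819.
Independent samples, unequal variances: SE_diff = √(SE₁² + SE₂²) = √(0.04008004 + 0.14584761) = 0.4312.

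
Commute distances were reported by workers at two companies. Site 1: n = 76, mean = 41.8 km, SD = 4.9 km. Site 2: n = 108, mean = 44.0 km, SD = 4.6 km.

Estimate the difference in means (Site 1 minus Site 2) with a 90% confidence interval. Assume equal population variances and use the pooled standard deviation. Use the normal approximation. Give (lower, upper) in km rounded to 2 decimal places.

s_p = √[((n₁−1)s₁² + (n₂−1)s₂²)/(n₁+n₂−2)] = √[(75·4.9² + 107·4.6²)/182] = 4.7259.
SE = 4.7259·√(1/76 + 1/108) = 0.7076.
With z* = 1.645, margin = 1.645 × 0.7076 = 1.1640.
x̄₁ − x̄₂ = 41.8 − 44.0 = -2.2000; interval -2.2000 ± 1.1640 = (-3.36, -1.04).

(-3.36, -1.04)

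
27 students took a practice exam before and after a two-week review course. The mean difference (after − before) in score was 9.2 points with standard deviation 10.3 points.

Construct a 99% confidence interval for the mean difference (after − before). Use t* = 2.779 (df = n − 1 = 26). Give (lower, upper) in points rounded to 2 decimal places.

(3.69, 14.71)

Paired design: SE = s_d/√n = 10.3/√27 = 1.9822.
t* = 2.779; margin of error = 2.779 × 1.9822 = 5.5085.
9.2 ± 5.5085 → (3.69, 14.71).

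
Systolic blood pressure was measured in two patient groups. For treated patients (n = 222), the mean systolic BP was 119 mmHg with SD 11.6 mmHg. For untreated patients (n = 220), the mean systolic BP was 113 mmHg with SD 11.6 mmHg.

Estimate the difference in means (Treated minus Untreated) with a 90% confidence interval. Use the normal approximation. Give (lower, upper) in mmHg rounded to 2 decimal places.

(4.18, 7.82)

Per-group SEs: s₁/√n₁ = 11.6/√222 = 0.7785, s₂/√n₂ = 11.6/√220 = 0.7821.
Unpooled SE of the difference: √(0.60606225 + 0.61168041) = 1.1035.
Margin of error = z* · SE = 1.645 × 1.1035 = 1.8153.
x̄₁ − x̄₂ = 119 − 113 = 6.0000.
CI: 6.0000 ± 1.8153 = (4.18, 7.82).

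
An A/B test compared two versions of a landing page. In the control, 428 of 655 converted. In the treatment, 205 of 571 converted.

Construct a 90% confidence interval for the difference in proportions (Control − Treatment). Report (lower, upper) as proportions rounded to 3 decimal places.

(0.249, 0.339)

p̂₁ = 428/655 = 0.6534 and p̂₂ = 205/571 = 0.3590.
SE₁ = √(p̂₁(1−p̂₁)/n₁) = √(0.6534·0.3466/655) = 0.01859; SE₂ = √(0.3590·0.6410/571) = 0.02008.
Independent samples: SE of the difference = √(SE₁² + SE₂²) = √(0.0003455881 + 0.0004032064) = 0.02736.
z* for 90% confidence is 1.645, so the margin of error is 1.645 × 0.02736 = 0.04501.
Point estimate p̂₁ − p̂₂ = 0.6534 − 0.3590 = 0.2944.
0.2944 ± 0.04501 → (0.249, 0.339).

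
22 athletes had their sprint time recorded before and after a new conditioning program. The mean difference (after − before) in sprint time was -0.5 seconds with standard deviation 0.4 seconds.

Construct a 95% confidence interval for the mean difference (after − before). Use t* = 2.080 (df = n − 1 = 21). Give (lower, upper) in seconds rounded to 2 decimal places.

This is a matched-pairs design, so SE = s_d/√n = 0.4/√22 = 0.0853.
Margin = 2.080 × 0.0853 = 0.1774; the interval is -0.5 ± 0.1774 = (-0.68, -0.32).

(-0.68, -0.32)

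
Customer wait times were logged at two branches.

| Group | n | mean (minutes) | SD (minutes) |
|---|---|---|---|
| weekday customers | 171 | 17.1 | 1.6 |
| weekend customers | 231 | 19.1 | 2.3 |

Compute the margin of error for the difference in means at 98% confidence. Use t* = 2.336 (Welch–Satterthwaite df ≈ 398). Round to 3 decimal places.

0.455

Standard errors of each mean: 1.6/√171 = 0.1224 and 2.3/√231 = 0.1513.
SE(x̄₁ − x̄₂) = √(0.1224² + 0.1513²) = 0.1946 for independent samples with unequal variances.
With t* = 2.336, the margin is 2.336 × 0.1946 = 0.4546.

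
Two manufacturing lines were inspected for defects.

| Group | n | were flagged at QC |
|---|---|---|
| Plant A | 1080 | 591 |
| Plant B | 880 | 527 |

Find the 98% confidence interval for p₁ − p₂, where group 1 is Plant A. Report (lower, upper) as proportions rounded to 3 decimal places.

(-0.104, 0.000)

Sample proportions: 591/1080 = 0.5472, 527/880 = 0.5989.
Each SE is √(p̂(1−p̂)/n): √(0.5472·0.4528/1080) = 0.01515 and √(0.5989·0.4011/880) = 0.01652.
SE(p̂₁ − p̂₂) = √(SE₁² + SE₂²) = √(0.0002295225 + 0.0002729104) = 0.02242, since the two samples are independent.
At 98% confidence z* = 2.326; margin = 2.326 × 0.02242 = 0.05215.
The difference is 0.5472 − 0.5989 = -0.0517, so the interval is -0.0517 ± 0.05215 = (-0.104, 0.000).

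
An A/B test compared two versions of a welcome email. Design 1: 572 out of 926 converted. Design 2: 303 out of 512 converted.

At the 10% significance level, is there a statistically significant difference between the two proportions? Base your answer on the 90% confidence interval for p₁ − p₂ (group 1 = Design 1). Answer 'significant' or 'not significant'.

p̂₁ = 572/926 = 0.6177 and p̂₂ = 303/512 = 0.5918.
SE₁ = √(p̂₁(1−p̂₁)/n₁) = √(0.6177·0.3823/926) = 0.01597; SE₂ = √(0.5918·0.4082/512) = 0.02172.
Independent samples: SE of the difference = √(SE₁² + SE₂²) = √(0.0002550409 + 0.0004717584) = 0.02696.
z* for 90% confidence is 1.645, so the margin of error is 1.645 × 0.02696 = 0.04435.
Point estimate p̂₁ − p̂₂ = 0.6177 − 0.5918 = 0.0259.
0.0259 ± 0.04435 → (-0.01845, 0.07025).
The interval (-0.01845, 0.07025) contains 0, so the difference is not significant.

not significant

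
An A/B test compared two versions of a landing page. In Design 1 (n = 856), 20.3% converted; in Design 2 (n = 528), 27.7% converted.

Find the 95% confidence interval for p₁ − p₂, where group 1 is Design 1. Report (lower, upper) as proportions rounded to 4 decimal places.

Each SE is √(p̂(1−p̂)/n): √(0.2030·0.7970/856) = 0.01375 and √(0.2770·0.7230/528) = 0.01948.
SE(p̂₁ − p̂₂) = √(SE₁² + SE₂²) = √(0.0001890625 + 0.0003794704) = 0.02384, since the two samples are independent.
At 95% confidence z* = 1.960; margin = 1.960 × 0.02384 = 0.04673.
The difference is 0.2030 − 0.2770 = -0.0740, so the interval is -0.0740 ± 0.04673 = (-0.1207, -0.0273).

(-0.1207, -0.0273)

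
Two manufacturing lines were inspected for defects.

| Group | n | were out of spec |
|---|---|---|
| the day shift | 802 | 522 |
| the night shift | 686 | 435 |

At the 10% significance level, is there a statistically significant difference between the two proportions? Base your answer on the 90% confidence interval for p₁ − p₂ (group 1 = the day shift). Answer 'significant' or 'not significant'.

First, p̂₁ = 522/802 = 0.6509; p̂₂ = 435/686 = 0.6341.
The two standard errors are √(0.6509×0.3491/802) = 0.01683 and √(0.6341×0.3659/686) = 0.01839.
Because the samples are independent, SE_diff = √(0.01683² + 0.01839²) = 0.02493.
Using z* = 1.645 for 90%, ME = 1.645 × 0.02493 = 0.04101.
p̂₁ − p̂₂ = 0.0168; interval 0.0168 ± 0.04101 gives (-0.02421, 0.05781).
The interval (-0.02421, 0.05781) contains 0, so the difference is not significant.

not significant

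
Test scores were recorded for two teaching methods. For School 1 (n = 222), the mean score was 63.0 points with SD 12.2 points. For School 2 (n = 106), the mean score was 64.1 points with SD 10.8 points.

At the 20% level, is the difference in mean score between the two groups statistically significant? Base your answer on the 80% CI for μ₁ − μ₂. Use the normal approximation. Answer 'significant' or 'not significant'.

not significant

SE₁ = s₁/√n₁ = 12.2/√222 = 0.8188; SE₂ = 10.8/√106 = 1.0490.
Independent samples, unequal variances: SE_diff = √(SE₁² + SE₂²) = √(0.67043344 + 1.100401) = 1.3307.
z* = 1.282, so margin of error = 1.282 × 1.3307 = 1.7060.
Difference in means = 63.0 − 64.1 = -1.1000.
-1.1000 ± 1.7060 → (-2.8060, 0.6060).
The interval (-2.8060, 0.6060) contains 0, so the difference is not significant.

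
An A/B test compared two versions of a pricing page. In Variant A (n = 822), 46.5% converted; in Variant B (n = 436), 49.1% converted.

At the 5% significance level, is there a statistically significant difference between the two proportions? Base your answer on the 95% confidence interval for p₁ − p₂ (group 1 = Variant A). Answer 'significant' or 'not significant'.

not significant

The two standard errors are √(0.4650×0.5350/822) = 0.01740 and √(0.4910×0.5090/436) = 0.02394.
Because the samples are independent, SE_diff = √(0.01740² + 0.02394²) = 0.02960.
Using z* = 1.960 for 95%, ME = 1.960 × 0.02960 = 0.05802.
p̂₁ − p̂₂ = -0.0260; interval -0.0260 ± 0.05802 gives (-0.08402, 0.03202).
The interval (-0.08402, 0.03202) contains 0, so the difference is not significant.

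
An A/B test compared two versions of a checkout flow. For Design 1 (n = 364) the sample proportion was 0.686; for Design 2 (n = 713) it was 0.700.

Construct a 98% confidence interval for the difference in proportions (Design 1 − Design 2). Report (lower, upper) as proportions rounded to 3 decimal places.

SE₁ = √(p̂₁(1−p̂₁)/n₁) = √(0.6860·0.3140/364) = 0.02433; SE₂ = √(0.7000·0.3000/713) = 0.01716.
Independent samples: SE of the difference = √(SE₁² + SE₂²) = √(0.0005919489 + 0.0002944656) = 0.02977.
z* for 98% confidence is 2.326, so the margin of error is 2.326 × 0.02977 = 0.06925.
Point estimate p̂₁ − p̂₂ = 0.6860 − 0.7000 = -0.0140.
-0.0140 ± 0.06925 → (-0.083, 0.055).

(-0.083, 0.055)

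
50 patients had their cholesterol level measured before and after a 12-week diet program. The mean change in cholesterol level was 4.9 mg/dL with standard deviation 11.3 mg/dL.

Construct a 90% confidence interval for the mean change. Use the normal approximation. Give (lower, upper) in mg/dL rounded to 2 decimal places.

(2.27, 7.53)

This is a matched-pairs design, so SE = s_d/√n = 11.3/√50 = 1.5981.
Margin = 1.645 × 1.5981 = 2.6289; the interval is 4.9 ± 2.6289 = (2.27, 7.53).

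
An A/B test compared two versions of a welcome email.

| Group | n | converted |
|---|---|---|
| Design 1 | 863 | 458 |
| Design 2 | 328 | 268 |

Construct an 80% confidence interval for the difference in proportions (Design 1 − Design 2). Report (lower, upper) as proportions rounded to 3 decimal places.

p̂₁ = 458/863 = 0.5307 and p̂₂ = 268/328 = 0.8171.
SE₁ = √(p̂₁(1−p̂₁)/n₁) = √(0.5307·0.4693/863) = 0.01699; SE₂ = √(0.8171·0.1829/328) = 0.02135.
Independent samples: SE of the difference = √(SE₁² + SE₂²) = √(0.0002886601 + 0.0004558225) = 0.02729.
z* for 80% confidence is 1.282, so the margin of error is 1.282 × 0.02729 = 0.03499.
Point estimate p̂₁ − p̂₂ = 0.5307 − 0.8171 = -0.2864.
-0.2864 ± 0.03499 → (-0.321, -0.251).

(-0.321, -0.251)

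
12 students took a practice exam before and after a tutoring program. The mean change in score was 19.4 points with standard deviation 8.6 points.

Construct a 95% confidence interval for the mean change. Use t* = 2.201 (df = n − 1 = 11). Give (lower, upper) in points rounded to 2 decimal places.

(13.94, 24.86)

This is a matched-pairs design, so SE = s_d/√n = 8.6/√12 = 2.4826.
Margin = 2.201 × 2.4826 = 5.4642; the interval is 19.4 ± 5.4642 = (13.94, 24.86).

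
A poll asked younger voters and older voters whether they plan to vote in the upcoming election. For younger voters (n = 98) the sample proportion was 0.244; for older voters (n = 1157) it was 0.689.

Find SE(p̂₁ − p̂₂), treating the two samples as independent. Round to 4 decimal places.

0.0455

Each SE is √(p̂(1−p̂)/n): √(0.2440·0.7560/98) = 0.04339 and √(0.6890·0.3110/1157) = 0.01361.
SE(p̂₁ − p̂₂) = √(SE₁² + SE₂²) = √(0.0018826921 + 0.0001852321) = 0.04547, since the two samples are independent.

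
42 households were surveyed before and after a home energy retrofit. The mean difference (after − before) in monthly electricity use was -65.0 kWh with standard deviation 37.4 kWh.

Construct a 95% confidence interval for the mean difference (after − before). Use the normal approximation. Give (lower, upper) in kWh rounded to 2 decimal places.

This is a matched-pairs design, so SE = s_d/√n = 37.4/√42 = 5.7709.
Margin = 1.960 × 5.7709 = 11.3110; the interval is -65.0 ± 11.3110 = (-76.31, -53.69).

(-76.31, -53.69)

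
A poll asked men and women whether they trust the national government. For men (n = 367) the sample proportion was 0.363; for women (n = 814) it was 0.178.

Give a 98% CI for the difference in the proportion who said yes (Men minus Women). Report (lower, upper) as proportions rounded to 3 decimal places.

(0.119, 0.251)

Each SE is √(p̂(1−p̂)/n): √(0.3630·0.6370/367) = 0.02510 and √(0.1780·0.8220/814) = 0.01341.
SE(p̂₁ − p̂₂) = √(SE₁² + SE₂²) = √(0.00063001 + 0.0001798281) = 0.02846, since the two samples are independent.
At 98% confidence z* = 2.326; margin = 2.326 × 0.02846 = 0.06620.
The difference is 0.3630 − 0.1780 = 0.1850, so the interval is 0.1850 ± 0.06620 = (0.119, 0.251).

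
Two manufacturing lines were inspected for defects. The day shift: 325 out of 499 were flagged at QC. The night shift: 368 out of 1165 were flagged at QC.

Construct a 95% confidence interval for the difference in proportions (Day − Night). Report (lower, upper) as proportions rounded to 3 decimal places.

(0.286, 0.385)

p̂₁ = 325/499 = 0.6513 and p̂₂ = 368/1165 = 0.3159.
SE₁ = √(p̂₁(1−p̂₁)/n₁) = √(0.6513·0.3487/499) = 0.02133; SE₂ = √(0.3159·0.6841/1165) = 0.01362.
Independent samples: SE of the difference = √(SE₁² + SE₂²) = √(0.0004549689 + 0.0001855044) = 0.02531.
z* for 95% confidence is 1.960, so the margin of error is 1.960 × 0.02531 = 0.04961.
Point estimate p̂₁ − p̂₂ = 0.6513 − 0.3159 = 0.3354.
0.3354 ± 0.04961 → (0.286, 0.385).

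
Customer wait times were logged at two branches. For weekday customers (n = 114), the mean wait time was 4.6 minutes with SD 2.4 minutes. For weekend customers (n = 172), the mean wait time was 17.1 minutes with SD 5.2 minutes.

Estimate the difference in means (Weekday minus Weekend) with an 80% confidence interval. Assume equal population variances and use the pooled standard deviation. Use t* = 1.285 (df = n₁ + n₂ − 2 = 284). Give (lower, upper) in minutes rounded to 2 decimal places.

(-13.17, -11.83)

s_p = √[((n₁−1)s₁² + (n₂−1)s₂²)/(n₁+n₂−2)] = √[(113·2.4² + 171·5.2²)/284] = 4.3096.
SE = 4.3096·√(1/114 + 1/172) = 0.5205.
With t* = 1.285, margin = 1.285 × 0.5205 = 0.6688.
x̄₁ − x̄₂ = 4.6 − 17.1 = -12.5000; interval -12.5000 ± 0.6688 = (-13.17, -11.83).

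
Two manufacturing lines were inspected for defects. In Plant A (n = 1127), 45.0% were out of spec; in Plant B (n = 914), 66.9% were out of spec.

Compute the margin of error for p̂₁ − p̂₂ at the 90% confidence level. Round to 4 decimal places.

SE₁ = √(p̂₁(1−p̂₁)/n₁) = √(0.4500·0.5500/1127) = 0.01482; SE₂ = √(0.6690·0.3310/914) = 0.01557.
Independent samples: SE of the difference = √(SE₁² + SE₂²) = √(0.0002196324 + 0.0002424249) = 0.02150.
z* for 90% confidence is 1.645, so the margin of error is 1.645 × 0.02150 = 0.03537.

0.0354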